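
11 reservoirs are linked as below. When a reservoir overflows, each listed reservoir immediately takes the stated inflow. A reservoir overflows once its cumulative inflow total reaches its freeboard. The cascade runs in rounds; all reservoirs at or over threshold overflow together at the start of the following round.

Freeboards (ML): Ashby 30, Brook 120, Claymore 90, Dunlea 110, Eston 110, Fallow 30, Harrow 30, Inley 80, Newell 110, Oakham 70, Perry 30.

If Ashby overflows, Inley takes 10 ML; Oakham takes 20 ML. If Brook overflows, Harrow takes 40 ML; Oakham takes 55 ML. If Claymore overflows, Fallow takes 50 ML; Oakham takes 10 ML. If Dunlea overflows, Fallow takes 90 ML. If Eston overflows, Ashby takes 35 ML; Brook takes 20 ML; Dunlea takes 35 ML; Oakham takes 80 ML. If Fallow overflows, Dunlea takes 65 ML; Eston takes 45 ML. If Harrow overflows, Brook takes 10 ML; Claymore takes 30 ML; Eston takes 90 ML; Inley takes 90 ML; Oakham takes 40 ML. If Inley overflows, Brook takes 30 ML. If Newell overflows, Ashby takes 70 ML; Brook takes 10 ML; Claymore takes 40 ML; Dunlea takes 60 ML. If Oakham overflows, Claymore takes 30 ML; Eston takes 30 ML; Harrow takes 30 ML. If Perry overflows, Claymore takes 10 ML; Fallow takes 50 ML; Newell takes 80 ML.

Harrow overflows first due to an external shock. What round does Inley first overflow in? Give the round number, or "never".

Round 1 — Harrow overflows (initial).
  Brook: +10 → 10 < 120
  Claymore: +30 → 30 < 90
  Eston: +90 → 90 < 110
  Inley: +90 → 90 ≥ 80
  Oakham: +40 → 40 < 70
Round 2 — Inley overflows.
  Brook: +30 → 40 < 120
No further overflows.

2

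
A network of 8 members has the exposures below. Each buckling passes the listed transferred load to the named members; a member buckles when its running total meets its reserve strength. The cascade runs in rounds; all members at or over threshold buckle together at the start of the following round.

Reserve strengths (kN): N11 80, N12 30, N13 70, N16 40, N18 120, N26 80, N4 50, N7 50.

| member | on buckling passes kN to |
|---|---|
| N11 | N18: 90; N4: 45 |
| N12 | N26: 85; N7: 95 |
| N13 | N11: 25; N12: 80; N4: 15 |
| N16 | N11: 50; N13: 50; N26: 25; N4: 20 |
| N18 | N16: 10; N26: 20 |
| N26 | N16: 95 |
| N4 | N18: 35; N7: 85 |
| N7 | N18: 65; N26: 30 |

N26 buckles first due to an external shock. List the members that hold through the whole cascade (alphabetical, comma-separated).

Round 1 — N26 buckles (initial).
  N16: +95 → 95 ≥ 40
Round 2 — N16 buckles.
  N11: +50 → 50 < 80
  N13: +50 → 50 < 70
  N4: +20 → 20 < 50
No further bucklings.

N11, N12, N13, N18, N4, N7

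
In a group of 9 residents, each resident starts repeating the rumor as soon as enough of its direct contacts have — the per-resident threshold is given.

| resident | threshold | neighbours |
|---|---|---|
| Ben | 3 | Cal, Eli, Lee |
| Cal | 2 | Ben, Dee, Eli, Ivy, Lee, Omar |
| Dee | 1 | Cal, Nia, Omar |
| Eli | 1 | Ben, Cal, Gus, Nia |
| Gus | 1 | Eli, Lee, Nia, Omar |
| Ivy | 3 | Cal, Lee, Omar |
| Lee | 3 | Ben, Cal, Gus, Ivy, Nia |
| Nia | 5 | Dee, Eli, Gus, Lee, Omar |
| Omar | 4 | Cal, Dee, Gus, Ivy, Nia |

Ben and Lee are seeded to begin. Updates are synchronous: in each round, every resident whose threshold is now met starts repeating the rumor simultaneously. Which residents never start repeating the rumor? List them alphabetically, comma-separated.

Round 1 — Ben, Lee start repeating the rumor (initial).
Round 2 — checking thresholds:
  Cal: 2 of 6 neighbours ≥ 2, starts repeating the rumor.
  Eli: 1 of 4 neighbours ≥ 1, starts repeating the rumor.
  Gus: 1 of 4 neighbours ≥ 1, starts repeating the rumor.
  Ivy: 1 of 3 neighbours < 3, not yet.
  Nia: 1 of 5 neighbours < 5, not yet.
Round 3 — checking thresholds:
  Dee: 1 of 3 neighbours ≥ 1, starts repeating the rumor.
  Ivy: 2 of 3 neighbours < 3, not yet.
  Nia: 3 of 5 neighbours < 5, not yet.
  Omar: 2 of 5 neighbours < 4, not yet.
Round 4 — no new spreads; cascade stops.

Ivy, Nia, Omar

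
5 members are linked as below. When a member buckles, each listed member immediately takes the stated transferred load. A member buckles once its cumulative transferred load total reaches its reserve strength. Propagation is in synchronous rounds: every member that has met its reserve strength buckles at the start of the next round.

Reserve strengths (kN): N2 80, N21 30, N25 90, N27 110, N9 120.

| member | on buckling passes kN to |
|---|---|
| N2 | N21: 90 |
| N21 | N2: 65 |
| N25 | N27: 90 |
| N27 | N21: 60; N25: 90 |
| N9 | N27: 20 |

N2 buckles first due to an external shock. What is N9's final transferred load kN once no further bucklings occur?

0

Round 1 — N2 buckles (initial).
  N21: +90 → 90 ≥ 30
Round 2 — N21 buckles.
No further bucklings.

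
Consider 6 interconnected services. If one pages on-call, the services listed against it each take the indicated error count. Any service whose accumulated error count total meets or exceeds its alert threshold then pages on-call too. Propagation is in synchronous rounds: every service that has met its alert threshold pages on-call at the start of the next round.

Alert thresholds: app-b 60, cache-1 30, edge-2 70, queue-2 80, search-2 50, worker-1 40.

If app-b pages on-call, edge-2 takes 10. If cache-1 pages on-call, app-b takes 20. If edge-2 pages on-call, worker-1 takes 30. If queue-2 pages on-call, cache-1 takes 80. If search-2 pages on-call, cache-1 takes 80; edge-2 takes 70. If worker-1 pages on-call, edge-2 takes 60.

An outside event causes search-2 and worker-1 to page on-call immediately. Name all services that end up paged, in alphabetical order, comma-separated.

cache-1, edge-2, search-2, worker-1

Round 1 — search-2, worker-1 page on-call (initial).
  cache-1: +80 → 80 ≥ 30
  edge-2: +70+60 → 130 ≥ 70
Round 2 — cache-1, edge-2 page on-call.
  app-b: +20 → 20 < 60
No further pages.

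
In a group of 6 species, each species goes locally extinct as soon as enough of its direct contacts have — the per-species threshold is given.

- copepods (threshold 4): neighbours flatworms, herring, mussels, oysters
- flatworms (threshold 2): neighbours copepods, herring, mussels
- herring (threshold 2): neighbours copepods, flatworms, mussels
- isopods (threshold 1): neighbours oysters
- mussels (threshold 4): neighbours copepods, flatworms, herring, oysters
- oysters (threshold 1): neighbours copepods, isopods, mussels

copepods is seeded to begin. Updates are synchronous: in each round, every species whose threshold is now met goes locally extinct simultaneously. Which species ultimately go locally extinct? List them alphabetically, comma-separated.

Round 1 — copepods goes locally extinct (initial).
Round 2 — checking thresholds:
  flatworms: 1 of 3 neighbours < 2, below threshold.
  herring: 1 of 3 neighbours < 2, below threshold.
  mussels: 1 of 4 neighbours < 4, below threshold.
  oysters: 1 of 3 neighbours ≥ 1, goes locally extinct.
Round 3 — checking thresholds:
  flatworms: 1 of 3 neighbours < 2, below threshold.
  herring: 1 of 3 neighbours < 2, below threshold.
  isopods: 1 of 1 neighbours ≥ 1, goes locally extinct.
  mussels: 2 of 4 neighbours < 4, below threshold.
Round 4 — no new extinctions; cascade stops.

copepods, isopods, oysters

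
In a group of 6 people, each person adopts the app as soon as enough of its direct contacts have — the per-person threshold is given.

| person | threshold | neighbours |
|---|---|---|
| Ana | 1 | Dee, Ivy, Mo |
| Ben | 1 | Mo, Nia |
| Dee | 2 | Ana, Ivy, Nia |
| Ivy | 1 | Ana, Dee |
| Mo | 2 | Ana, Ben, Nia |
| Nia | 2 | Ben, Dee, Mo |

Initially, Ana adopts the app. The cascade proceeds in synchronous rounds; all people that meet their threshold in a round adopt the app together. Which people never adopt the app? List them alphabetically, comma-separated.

Ben, Mo, Nia

Round 1 — Ana adopts the app (initial).
Round 2 — checking thresholds:
  Dee: 1 of 3 neighbours < 2, below threshold.
  Ivy: 1 of 2 neighbours ≥ 1, adopts the app.
  Mo: 1 of 3 neighbours < 2, below threshold.
Round 3 — checking thresholds:
  Dee: 2 of 3 neighbours ≥ 2, adopts the app.
  Mo: 1 of 3 neighbours < 2, below threshold.
Round 4 — no new adoptions; cascade stops.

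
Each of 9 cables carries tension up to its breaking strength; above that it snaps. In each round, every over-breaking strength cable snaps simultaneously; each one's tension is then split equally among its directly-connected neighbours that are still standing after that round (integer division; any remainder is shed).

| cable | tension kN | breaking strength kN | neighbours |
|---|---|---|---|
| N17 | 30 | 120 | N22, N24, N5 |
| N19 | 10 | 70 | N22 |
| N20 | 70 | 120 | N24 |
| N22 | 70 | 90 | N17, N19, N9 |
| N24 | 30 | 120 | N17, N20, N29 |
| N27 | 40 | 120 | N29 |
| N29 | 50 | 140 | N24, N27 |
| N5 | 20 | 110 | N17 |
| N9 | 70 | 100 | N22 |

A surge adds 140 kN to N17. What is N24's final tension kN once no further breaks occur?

Round 1 — N17 at 170 > 120. N17 snaps.
  N17 sheds 170 kN to N22, N24, N5: 56 each (2 lost).
    N22: 70+56 = 126 > 90
    N24: 30+56 = 86 ≤ 120
    N5: 20+56 = 76 ≤ 110
Round 2 — N22 snaps.
  N22 sheds 126 kN to N19, N9: 63 each.
    N19: 10+63 = 73 > 70
    N9: 70+63 = 133 > 100
Round 3 — N19, N9 snap.
  N19 sheds 73 kN: no online neighbours, lost.
  N9 sheds 133 kN: no online neighbours, lost.
No further breaks.

86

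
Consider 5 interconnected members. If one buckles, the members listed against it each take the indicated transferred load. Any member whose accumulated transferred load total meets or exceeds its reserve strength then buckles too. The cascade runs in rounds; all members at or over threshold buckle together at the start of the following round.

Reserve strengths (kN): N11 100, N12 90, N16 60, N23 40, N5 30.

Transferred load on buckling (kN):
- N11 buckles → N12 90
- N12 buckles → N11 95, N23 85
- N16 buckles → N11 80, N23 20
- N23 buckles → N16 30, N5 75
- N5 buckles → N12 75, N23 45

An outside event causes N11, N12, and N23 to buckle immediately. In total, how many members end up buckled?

4

Round 1 — N11, N12, N23 buckle (initial).
  N16: +30 → 30 < 60
  N5: +75 → 75 ≥ 30
Round 2 — N5 buckles.
No further bucklings.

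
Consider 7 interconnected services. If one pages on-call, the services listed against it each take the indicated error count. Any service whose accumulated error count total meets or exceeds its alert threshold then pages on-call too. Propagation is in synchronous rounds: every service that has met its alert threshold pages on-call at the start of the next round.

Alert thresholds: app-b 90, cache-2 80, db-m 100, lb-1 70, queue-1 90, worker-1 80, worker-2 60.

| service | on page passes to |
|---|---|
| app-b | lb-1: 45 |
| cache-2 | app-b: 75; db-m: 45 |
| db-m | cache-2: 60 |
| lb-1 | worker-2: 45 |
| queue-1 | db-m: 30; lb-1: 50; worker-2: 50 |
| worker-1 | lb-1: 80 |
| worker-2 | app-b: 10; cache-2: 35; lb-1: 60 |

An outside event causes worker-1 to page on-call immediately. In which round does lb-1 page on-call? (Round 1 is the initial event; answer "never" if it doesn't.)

2

Round 1 — worker-1 pages on-call (initial).
  lb-1: +80 → 80 ≥ 70
Round 2 — lb-1 pages on-call.
  worker-2: +45 → 45 < 60
No further pages.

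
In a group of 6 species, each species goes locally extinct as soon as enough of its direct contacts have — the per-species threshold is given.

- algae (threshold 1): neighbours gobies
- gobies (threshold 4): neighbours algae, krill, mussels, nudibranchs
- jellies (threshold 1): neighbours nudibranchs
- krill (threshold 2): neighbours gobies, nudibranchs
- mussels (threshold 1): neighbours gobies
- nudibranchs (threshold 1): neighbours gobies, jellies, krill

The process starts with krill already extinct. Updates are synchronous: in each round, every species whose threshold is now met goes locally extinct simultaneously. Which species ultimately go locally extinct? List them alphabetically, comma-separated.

jellies, krill, nudibranchs

Round 1 — krill goes locally extinct (initial).
Round 2 — checking thresholds:
  gobies: 1 of 4 neighbours < 4, not yet.
  nudibranchs: 1 of 3 neighbours ≥ 1, goes locally extinct.
Round 3 — checking thresholds:
  gobies: 2 of 4 neighbours < 4, not yet.
  jellies: 1 of 1 neighbours ≥ 1, goes locally extinct.
Round 4 — no new extinctions; cascade stops.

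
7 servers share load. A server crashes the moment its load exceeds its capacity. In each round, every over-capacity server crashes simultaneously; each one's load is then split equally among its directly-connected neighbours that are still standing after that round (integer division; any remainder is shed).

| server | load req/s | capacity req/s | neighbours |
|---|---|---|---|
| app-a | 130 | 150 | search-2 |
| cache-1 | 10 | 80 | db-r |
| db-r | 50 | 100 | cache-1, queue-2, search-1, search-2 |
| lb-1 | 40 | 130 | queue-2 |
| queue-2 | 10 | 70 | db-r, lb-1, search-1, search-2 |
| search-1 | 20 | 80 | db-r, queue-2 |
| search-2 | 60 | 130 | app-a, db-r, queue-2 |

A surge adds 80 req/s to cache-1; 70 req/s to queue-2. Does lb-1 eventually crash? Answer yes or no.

no

Round 1 — cache-1 at 90 > 80; queue-2 at 80 > 70. cache-1, queue-2 crash.
  cache-1 sheds 90 req/s to db-r: 90 each.
    db-r: 50+90 = 140 > 100
  queue-2 sheds 80 req/s to db-r, lb-1, search-1, search-2: 20 each.
    db-r: 140+20 = 160 > 100
    lb-1: 40+20 = 60 ≤ 130
    search-1: 20+20 = 40 ≤ 80
    search-2: 60+20 = 80 ≤ 130
Round 2 — db-r crashes.
  db-r sheds 160 req/s to search-1, search-2: 80 each.
    search-1: 40+80 = 120 > 80
    search-2: 80+80 = 160 > 130
Round 3 — search-1, search-2 crash.
  search-1 sheds 120 req/s: no online neighbours, lost.
  search-2 sheds 160 req/s to app-a: 160 each.
    app-a: 130+160 = 290 > 150
Round 4 — app-a crashes.
  app-a sheds 290 req/s: no online neighbours, lost.
No further crashes.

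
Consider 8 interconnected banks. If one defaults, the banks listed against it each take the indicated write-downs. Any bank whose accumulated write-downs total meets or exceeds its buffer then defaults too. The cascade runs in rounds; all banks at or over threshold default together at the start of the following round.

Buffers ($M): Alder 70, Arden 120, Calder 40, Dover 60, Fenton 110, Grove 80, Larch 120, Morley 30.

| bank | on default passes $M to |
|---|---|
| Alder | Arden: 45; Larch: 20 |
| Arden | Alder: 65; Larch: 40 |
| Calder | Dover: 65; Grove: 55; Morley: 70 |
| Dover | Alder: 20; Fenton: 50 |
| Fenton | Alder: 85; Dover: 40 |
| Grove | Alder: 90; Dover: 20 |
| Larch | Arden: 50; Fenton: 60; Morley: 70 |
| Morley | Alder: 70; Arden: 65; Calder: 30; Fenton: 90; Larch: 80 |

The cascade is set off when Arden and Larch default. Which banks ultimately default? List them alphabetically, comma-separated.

Round 1 — Arden, Larch default (initial).
  Alder: +65 → 65 < 70
  Fenton: +60 → 60 < 110
  Morley: +70 → 70 ≥ 30
Round 2 — Morley defaults.
  Alder: +70 → 135 ≥ 70
  Calder: +30 → 30 < 40
  Fenton: +90 → 150 ≥ 110
Round 3 — Alder, Fenton default.
  Dover: +40 → 40 < 60
No further defaults.

Alder, Arden, Fenton, Larch, Morley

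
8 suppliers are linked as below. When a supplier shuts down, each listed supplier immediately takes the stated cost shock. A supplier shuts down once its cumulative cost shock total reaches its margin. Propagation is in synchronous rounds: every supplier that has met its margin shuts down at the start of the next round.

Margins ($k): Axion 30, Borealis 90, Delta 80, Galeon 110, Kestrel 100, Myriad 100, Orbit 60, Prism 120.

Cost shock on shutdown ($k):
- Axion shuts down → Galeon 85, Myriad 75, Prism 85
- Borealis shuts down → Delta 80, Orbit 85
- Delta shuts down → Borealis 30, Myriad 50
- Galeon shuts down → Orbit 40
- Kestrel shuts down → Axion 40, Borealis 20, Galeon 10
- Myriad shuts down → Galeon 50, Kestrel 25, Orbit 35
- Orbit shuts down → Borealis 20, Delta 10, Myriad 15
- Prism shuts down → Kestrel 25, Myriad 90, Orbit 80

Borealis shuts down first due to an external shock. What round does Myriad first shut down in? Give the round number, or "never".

never

Round 1 — Borealis shuts down (initial).
  Delta: +80 → 80 ≥ 80
  Orbit: +85 → 85 ≥ 60
Round 2 — Delta, Orbit shut down.
  Myriad: +50+15 → 65 < 100
No further shutdowns.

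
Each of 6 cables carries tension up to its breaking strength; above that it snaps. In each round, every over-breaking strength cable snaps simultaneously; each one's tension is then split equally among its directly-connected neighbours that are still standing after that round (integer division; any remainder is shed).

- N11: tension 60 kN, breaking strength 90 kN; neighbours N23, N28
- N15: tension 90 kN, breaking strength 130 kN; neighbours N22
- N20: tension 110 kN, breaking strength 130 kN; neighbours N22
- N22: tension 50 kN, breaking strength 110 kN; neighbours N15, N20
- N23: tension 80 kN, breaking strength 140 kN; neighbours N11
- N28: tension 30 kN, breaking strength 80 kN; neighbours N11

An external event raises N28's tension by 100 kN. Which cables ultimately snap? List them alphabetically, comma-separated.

Round 1 — N28 at 130 > 80. N28 snaps.
  N28 sheds 130 kN to N11: 130 each.
    N11: 60+130 = 190 > 90
Round 2 — N11 snaps.
  N11 sheds 190 kN to N23: 190 each.
    N23: 80+190 = 270 > 140
Round 3 — N23 snaps.
  N23 sheds 270 kN: no online neighbours, lost.
No further breaks.

N11, N23, N28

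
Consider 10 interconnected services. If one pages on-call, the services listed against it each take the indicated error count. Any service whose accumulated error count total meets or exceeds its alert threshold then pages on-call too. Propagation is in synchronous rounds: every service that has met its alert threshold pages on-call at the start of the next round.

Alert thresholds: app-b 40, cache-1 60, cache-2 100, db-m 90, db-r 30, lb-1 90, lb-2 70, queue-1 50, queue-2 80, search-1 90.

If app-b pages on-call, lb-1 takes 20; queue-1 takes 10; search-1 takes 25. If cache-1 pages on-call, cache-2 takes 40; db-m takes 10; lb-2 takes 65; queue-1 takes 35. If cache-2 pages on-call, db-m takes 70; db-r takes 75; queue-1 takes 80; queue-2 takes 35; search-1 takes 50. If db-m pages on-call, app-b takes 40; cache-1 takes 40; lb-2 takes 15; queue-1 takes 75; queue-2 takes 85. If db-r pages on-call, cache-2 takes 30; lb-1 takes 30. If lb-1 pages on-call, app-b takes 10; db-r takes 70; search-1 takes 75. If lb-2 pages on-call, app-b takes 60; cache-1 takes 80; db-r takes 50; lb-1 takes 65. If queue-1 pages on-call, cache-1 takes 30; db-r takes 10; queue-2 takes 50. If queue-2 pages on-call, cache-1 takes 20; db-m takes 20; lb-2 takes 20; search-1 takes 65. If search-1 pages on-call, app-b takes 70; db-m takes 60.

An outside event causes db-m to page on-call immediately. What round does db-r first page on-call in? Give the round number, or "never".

5

Round 1 — db-m pages on-call (initial).
  app-b: +40 → 40 ≥ 40
  cache-1: +40 → 40 < 60
  lb-2: +15 → 15 < 70
  queue-1: +75 → 75 ≥ 50
  queue-2: +85 → 85 ≥ 80
Round 2 — app-b, queue-1, queue-2 page on-call.
  cache-1: +30+20 → 90 ≥ 60
  db-r: +10 → 10 < 30
  lb-1: +20 → 20 < 90
  lb-2: +20 → 35 < 70
  search-1: +25+65 → 90 ≥ 90
Round 3 — cache-1, search-1 page on-call.
  cache-2: +40 → 40 < 100
  lb-2: +65 → 100 ≥ 70
Round 4 — lb-2 pages on-call.
  db-r: +50 → 60 ≥ 30
  lb-1: +65 → 85 < 90
Round 5 — db-r pages on-call.
  cache-2: +30 → 70 < 100
  lb-1: +30 → 115 ≥ 90
Round 6 — lb-1 pages on-call.
No further pages.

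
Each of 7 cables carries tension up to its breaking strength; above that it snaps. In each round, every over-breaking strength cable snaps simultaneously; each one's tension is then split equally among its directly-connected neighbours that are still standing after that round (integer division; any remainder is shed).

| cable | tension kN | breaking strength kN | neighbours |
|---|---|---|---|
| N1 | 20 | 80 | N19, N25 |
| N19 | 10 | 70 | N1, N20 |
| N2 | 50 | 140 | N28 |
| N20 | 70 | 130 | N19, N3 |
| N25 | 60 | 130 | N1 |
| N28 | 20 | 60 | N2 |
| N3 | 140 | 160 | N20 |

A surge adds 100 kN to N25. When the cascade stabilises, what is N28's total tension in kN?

20

Round 1 — N25 at 160 > 130. N25 snaps.
  N25 sheds 160 kN to N1: 160 each.
    N1: 20+160 = 180 > 80
Round 2 — N1 snaps.
  N1 sheds 180 kN to N19: 180 each.
    N19: 10+180 = 190 > 70
Round 3 — N19 snaps.
  N19 sheds 190 kN to N20: 190 each.
    N20: 70+190 = 260 > 130
Round 4 — N20 snaps.
  N20 sheds 260 kN to N3: 260 each.
    N3: 140+260 = 400 > 160
Round 5 — N3 snaps.
  N3 sheds 400 kN: no online neighbours, lost.
No further breaks.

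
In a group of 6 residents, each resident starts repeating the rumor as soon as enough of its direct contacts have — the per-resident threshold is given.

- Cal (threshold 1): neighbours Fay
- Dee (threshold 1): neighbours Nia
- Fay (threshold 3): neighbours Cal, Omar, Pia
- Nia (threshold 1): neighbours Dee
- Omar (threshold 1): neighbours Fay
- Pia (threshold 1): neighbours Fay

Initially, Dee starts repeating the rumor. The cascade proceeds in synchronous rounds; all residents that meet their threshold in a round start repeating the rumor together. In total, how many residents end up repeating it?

2

Round 1 — Dee starts repeating the rumor (initial).
Round 2 — checking thresholds:
  Nia: 1 of 1 neighbours ≥ 1, starts repeating the rumor.
Round 3 — no new spreads; cascade stops.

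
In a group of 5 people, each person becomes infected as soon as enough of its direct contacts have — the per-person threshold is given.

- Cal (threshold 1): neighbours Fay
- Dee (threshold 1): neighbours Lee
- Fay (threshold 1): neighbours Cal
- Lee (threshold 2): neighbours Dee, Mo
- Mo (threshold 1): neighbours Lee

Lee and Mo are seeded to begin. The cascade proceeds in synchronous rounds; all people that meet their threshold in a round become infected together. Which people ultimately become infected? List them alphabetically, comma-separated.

Dee, Lee, Mo

Round 1 — Lee, Mo become infected (initial).
Round 2 — checking thresholds:
  Dee: 1 of 1 neighbours ≥ 1, becomes infected.
Round 3 — no new infections; cascade stops.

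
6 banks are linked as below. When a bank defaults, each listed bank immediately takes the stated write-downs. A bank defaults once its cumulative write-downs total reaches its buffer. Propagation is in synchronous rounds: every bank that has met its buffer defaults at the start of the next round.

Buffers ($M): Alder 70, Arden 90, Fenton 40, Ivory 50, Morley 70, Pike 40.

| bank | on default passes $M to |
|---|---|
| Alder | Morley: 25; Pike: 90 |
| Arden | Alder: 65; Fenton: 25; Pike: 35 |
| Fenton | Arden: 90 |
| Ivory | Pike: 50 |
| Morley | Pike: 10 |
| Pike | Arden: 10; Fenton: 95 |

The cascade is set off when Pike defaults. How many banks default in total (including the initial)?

Round 1 — Pike defaults (initial).
  Arden: +10 → 10 < 90
  Fenton: +95 → 95 ≥ 40
Round 2 — Fenton defaults.
  Arden: +90 → 100 ≥ 90
Round 3 — Arden defaults.
  Alder: +65 → 65 < 70
No further defaults.

3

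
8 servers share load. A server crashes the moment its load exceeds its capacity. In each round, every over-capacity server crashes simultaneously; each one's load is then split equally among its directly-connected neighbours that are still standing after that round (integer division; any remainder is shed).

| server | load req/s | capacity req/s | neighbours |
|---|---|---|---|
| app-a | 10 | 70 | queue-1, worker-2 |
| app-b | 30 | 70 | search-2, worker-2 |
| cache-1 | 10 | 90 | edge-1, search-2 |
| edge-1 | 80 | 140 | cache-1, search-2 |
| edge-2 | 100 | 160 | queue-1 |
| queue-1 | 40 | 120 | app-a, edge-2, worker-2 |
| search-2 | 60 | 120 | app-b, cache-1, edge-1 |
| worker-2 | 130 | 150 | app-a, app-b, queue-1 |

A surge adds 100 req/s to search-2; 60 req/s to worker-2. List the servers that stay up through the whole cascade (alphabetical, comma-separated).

Round 1 — search-2 at 160 > 120; worker-2 at 190 > 150. search-2, worker-2 crash.
  search-2 sheds 160 req/s to app-b, cache-1, edge-1: 53 each (1 lost).
    app-b: 30+53 = 83 > 70
    cache-1: 10+53 = 63 ≤ 90
    edge-1: 80+53 = 133 ≤ 140
  worker-2 sheds 190 req/s to app-a, app-b, queue-1: 63 each (1 lost).
    app-a: 10+63 = 73 > 70
    app-b: 83+63 = 146 > 70
    queue-1: 40+63 = 103 ≤ 120
Round 2 — app-a, app-b crash.
  app-a sheds 73 req/s to queue-1: 73 each.
    queue-1: 103+73 = 176 > 120
  app-b sheds 146 req/s: no online neighbours, lost.
Round 3 — queue-1 crashes.
  queue-1 sheds 176 req/s to edge-2: 176 each.
    edge-2: 100+176 = 276 > 160
Round 4 — edge-2 crashes.
  edge-2 sheds 276 req/s: no online neighbours, lost.
No further crashes.

cache-1, edge-1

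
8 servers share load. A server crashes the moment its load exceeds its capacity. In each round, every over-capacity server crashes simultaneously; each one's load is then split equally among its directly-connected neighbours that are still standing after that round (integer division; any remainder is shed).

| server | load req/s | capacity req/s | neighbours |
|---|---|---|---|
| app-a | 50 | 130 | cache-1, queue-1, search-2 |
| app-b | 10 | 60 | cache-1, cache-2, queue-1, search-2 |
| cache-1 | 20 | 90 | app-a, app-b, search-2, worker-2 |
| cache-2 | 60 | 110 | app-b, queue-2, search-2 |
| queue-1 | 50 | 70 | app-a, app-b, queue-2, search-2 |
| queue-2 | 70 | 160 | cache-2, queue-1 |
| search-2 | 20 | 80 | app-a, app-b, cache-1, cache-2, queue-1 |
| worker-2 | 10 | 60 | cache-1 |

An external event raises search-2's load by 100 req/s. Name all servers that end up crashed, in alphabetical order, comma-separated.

Round 1 — search-2 at 120 > 80. search-2 crashes.
  search-2 sheds 120 req/s to app-a, app-b, cache-1, cache-2, queue-1: 24 each.
    app-a: 50+24 = 74 ≤ 130
    app-b: 10+24 = 34 ≤ 60
    cache-1: 20+24 = 44 ≤ 90
    cache-2: 60+24 = 84 ≤ 110
    queue-1: 50+24 = 74 > 70
Round 2 — queue-1 crashes.
  queue-1 sheds 74 req/s to app-a, app-b, queue-2: 24 each (2 lost).
    app-a: 74+24 = 98 ≤ 130
    app-b: 34+24 = 58 ≤ 60
    queue-2: 70+24 = 94 ≤ 160
No further crashes.

queue-1, search-2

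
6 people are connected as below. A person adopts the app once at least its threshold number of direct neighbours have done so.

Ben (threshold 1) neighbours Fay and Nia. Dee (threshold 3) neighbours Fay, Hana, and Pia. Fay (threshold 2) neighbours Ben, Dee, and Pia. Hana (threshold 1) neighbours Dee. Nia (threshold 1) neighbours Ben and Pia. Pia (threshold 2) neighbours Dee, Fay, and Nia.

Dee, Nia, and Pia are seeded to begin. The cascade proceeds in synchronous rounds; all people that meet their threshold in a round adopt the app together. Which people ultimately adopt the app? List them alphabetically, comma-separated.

Round 1 — Dee, Nia, Pia adopt the app (initial).
Round 2 — checking thresholds:
  Ben: 1 of 2 neighbours ≥ 1, adopts the app.
  Fay: 2 of 3 neighbours ≥ 2, adopts the app.
  Hana: 1 of 1 neighbours ≥ 1, adopts the app.
Round 3 — no new adoptions; cascade stops.

Ben, Dee, Fay, Hana, Nia, Pia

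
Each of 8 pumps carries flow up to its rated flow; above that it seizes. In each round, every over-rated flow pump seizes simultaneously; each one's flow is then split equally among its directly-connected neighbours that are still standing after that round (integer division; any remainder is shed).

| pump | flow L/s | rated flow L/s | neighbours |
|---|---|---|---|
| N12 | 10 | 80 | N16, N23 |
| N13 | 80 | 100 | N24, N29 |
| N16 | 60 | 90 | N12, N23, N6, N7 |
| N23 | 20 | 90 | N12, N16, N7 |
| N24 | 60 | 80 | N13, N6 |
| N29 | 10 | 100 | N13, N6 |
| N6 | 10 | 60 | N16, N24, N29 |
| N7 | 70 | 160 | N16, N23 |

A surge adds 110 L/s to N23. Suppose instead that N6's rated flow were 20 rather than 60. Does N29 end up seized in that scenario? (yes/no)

With N6's rated flow at 20:
Round 1 — N23 at 130 > 90. N23 seizes.
  N23 sheds 130 L/s to N12, N16, N7: 43 each (1 lost).
    N12: 10+43 = 53 ≤ 80
    N16: 60+43 = 103 > 90
    N7: 70+43 = 113 ≤ 160
Round 2 — N16 seizes.
  N16 sheds 103 L/s to N12, N6, N7: 34 each (1 lost).
    N12: 53+34 = 87 > 80
    N6: 10+34 = 44 > 20
    N7: 113+34 = 147 ≤ 160
Round 3 — N12, N6 seize.
  N12 sheds 87 L/s: no online neighbours, lost.
  N6 sheds 44 L/s to N24, N29: 22 each.
    N24: 60+22 = 82 > 80
    N29: 10+22 = 32 ≤ 100
Round 4 — N24 seizes.
  N24 sheds 82 L/s to N13: 82 each.
    N13: 80+82 = 162 > 100
Round 5 — N13 seizes.
  N13 sheds 162 L/s to N29: 162 each.
    N29: 32+162 = 194 > 100
Round 6 — N29 seizes.
  N29 sheds 194 L/s: no online neighbours, lost.
No further seizures.

yes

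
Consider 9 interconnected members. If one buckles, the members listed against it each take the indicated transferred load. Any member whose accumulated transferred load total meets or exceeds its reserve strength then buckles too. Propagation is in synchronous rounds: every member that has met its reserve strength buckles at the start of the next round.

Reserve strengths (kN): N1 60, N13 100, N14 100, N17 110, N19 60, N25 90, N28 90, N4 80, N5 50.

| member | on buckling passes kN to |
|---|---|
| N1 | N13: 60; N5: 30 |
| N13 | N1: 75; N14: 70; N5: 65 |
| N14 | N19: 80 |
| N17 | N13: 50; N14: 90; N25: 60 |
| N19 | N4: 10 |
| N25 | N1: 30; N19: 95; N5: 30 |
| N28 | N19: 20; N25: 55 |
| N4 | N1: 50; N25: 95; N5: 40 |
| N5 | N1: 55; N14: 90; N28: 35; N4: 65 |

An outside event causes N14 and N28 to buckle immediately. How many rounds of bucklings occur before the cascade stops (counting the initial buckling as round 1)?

Round 1 — N14, N28 buckle (initial).
  N19: +80+20 → 100 ≥ 60
  N25: +55 → 55 < 90
Round 2 — N19 buckles.
  N4: +10 → 10 < 80
No further bucklings.

2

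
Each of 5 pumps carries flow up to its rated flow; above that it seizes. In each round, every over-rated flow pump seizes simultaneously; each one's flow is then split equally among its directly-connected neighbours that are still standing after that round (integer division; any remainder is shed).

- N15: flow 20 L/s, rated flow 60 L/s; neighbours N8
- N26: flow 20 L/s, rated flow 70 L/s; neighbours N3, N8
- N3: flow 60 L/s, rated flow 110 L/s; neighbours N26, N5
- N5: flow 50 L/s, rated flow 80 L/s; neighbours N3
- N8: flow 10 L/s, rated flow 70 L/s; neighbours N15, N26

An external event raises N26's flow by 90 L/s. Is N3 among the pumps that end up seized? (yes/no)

Round 1 — N26 at 110 > 70. N26 seizes.
  N26 sheds 110 L/s to N3, N8: 55 each.
    N3: 60+55 = 115 > 110
    N8: 10+55 = 65 ≤ 70
Round 2 — N3 seizes.
  N3 sheds 115 L/s to N5: 115 each.
    N5: 50+115 = 165 > 80
Round 3 — N5 seizes.
  N5 sheds 165 L/s: no online neighbours, lost.
No further seizures.

yes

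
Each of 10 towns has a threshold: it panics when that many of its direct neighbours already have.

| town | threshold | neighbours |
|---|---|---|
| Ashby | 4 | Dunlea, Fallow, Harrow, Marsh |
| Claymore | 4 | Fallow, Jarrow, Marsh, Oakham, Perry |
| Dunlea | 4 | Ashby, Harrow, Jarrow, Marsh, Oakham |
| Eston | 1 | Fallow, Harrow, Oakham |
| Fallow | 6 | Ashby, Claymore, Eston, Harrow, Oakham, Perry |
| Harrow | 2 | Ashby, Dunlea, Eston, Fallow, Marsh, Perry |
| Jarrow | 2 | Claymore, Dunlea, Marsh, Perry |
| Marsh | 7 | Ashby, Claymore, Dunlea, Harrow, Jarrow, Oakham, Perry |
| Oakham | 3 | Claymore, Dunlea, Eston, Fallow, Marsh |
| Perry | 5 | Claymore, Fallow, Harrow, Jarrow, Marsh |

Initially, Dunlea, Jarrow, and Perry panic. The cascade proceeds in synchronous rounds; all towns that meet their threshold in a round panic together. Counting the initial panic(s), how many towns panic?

Round 1 — Dunlea, Jarrow, Perry panic (initial).
Round 2 — checking thresholds:
  Ashby: 1 of 4 neighbours < 4, not yet.
  Claymore: 2 of 5 neighbours < 4, not yet.
  Fallow: 1 of 6 neighbours < 6, not yet.
  Harrow: 2 of 6 neighbours ≥ 2, panics.
  Marsh: 3 of 7 neighbours < 7, not yet.
  Oakham: 1 of 5 neighbours < 3, not yet.
Round 3 — checking thresholds:
  Ashby: 2 of 4 neighbours < 4, not yet.
  Claymore: 2 of 5 neighbours < 4, not yet.
  Eston: 1 of 3 neighbours ≥ 1, panics.
  Fallow: 2 of 6 neighbours < 6, not yet.
  Marsh: 4 of 7 neighbours < 7, not yet.
  Oakham: 1 of 5 neighbours < 3, not yet.
Round 4 — no new panics; cascade stops.

5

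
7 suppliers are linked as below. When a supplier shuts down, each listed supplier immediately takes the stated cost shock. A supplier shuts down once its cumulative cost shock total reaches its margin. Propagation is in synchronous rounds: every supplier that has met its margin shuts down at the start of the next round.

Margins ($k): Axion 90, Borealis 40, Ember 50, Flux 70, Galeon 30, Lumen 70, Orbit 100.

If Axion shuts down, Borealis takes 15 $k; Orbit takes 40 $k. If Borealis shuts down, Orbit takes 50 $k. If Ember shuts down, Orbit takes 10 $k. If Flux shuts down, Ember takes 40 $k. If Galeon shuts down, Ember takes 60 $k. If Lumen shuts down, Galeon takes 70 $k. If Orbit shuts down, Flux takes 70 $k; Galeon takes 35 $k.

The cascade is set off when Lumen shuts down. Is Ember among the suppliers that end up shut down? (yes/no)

yes

Round 1 — Lumen shuts down (initial).
  Galeon: +70 → 70 ≥ 30
Round 2 — Galeon shuts down.
  Ember: +60 → 60 ≥ 50
Round 3 — Ember shuts down.
  Orbit: +10 → 10 < 100
No further shutdowns.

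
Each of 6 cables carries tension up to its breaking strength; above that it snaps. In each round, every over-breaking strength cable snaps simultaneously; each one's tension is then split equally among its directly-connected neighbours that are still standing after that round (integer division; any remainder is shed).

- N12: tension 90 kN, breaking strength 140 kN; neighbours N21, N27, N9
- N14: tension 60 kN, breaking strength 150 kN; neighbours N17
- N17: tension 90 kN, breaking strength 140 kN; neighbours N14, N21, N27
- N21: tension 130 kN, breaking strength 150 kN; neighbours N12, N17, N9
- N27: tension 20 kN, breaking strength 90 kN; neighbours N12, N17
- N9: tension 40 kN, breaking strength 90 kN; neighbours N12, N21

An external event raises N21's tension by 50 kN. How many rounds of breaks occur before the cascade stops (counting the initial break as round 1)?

Round 1 — N21 at 180 > 150. N21 snaps.
  N21 sheds 180 kN to N12, N17, N9: 60 each.
    N12: 90+60 = 150 > 140
    N17: 90+60 = 150 > 140
    N9: 40+60 = 100 > 90
Round 2 — N12, N17, N9 snap.
  N12 sheds 150 kN to N27: 150 each.
    N27: 20+150 = 170 > 90
  N17 sheds 150 kN to N14, N27: 75 each.
    N14: 60+75 = 135 ≤ 150
    N27: 170+75 = 245 > 90
  N9 sheds 100 kN: no online neighbours, lost.
Round 3 — N27 snaps.
  N27 sheds 245 kN: no online neighbours, lost.
No further breaks.

3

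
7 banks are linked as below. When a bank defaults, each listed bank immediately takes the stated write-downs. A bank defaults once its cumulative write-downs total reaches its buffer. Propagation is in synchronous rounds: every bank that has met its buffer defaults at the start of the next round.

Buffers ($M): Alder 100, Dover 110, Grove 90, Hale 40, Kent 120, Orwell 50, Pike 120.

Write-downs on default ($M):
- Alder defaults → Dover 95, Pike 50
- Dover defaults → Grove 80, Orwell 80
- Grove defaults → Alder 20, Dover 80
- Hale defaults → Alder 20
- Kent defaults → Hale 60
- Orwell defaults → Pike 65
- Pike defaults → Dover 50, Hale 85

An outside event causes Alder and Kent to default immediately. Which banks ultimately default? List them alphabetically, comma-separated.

Alder, Hale, Kent

Round 1 — Alder, Kent default (initial).
  Dover: +95 → 95 < 110
  Hale: +60 → 60 ≥ 40
  Pike: +50 → 50 < 120
Round 2 — Hale defaults.
No further defaults.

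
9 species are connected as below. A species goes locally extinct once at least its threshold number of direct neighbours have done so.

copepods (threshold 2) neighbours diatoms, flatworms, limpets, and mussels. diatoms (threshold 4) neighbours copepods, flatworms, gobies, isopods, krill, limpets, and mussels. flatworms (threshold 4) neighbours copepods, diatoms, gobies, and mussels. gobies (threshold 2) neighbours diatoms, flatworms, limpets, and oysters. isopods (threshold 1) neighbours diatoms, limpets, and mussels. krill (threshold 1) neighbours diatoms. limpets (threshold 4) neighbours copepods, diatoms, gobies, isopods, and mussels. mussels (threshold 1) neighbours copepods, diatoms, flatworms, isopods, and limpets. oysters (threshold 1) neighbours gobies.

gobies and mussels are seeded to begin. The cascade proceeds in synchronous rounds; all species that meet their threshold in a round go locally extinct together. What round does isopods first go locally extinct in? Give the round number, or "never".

Round 1 — gobies, mussels go locally extinct (initial).
Round 2 — checking thresholds:
  copepods: 1 of 4 neighbours < 2, not yet.
  diatoms: 2 of 7 neighbours < 4, not yet.
  flatworms: 2 of 4 neighbours < 4, not yet.
  isopods: 1 of 3 neighbours ≥ 1, goes locally extinct.
  limpets: 2 of 5 neighbours < 4, not yet.
  oysters: 1 of 1 neighbours ≥ 1, goes locally extinct.
Round 3 — no new extinctions; cascade stops.

2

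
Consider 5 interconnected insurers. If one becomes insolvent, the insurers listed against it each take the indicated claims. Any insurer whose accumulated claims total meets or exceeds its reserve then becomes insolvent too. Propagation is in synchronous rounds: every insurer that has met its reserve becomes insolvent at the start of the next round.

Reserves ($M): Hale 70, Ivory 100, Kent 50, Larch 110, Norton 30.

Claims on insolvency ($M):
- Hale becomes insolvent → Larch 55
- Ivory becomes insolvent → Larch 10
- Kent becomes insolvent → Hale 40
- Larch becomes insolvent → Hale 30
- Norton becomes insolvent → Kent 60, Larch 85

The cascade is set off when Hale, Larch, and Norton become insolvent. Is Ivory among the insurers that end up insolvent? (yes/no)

no

Round 1 — Hale, Larch, Norton become insolvent (initial).
  Kent: +60 → 60 ≥ 50
Round 2 — Kent becomes insolvent.
No further insolvencies.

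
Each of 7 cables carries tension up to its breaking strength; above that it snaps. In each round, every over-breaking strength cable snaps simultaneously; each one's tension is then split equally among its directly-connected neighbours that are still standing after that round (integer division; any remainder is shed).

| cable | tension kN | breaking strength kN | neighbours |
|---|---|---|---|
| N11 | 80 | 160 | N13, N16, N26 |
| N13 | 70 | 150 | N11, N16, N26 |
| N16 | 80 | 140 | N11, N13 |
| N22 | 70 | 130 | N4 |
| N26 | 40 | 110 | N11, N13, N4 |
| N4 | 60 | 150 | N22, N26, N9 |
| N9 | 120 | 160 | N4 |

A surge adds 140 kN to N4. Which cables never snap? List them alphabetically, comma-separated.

N11, N13, N16, N26

Round 1 — N4 at 200 > 150. N4 snaps.
  N4 sheds 200 kN to N22, N26, N9: 66 each (2 lost).
    N22: 70+66 = 136 > 130
    N26: 40+66 = 106 ≤ 110
    N9: 120+66 = 186 > 160
Round 2 — N22, N9 snap.
  N22 sheds 136 kN: no online neighbours, lost.
  N9 sheds 186 kN: no online neighbours, lost.
No further breaks.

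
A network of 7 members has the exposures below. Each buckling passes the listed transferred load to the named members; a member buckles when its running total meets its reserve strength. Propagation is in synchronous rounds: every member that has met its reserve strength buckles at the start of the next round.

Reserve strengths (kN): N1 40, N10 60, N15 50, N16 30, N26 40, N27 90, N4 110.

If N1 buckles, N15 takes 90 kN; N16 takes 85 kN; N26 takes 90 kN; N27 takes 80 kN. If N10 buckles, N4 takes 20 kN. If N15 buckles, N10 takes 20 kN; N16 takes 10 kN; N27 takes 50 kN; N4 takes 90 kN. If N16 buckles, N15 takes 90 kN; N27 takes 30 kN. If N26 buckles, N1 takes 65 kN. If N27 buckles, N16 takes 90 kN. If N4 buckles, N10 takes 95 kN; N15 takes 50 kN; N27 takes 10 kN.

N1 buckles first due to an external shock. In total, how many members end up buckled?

Round 1 — N1 buckles (initial).
  N15: +90 → 90 ≥ 50
  N16: +85 → 85 ≥ 30
  N26: +90 → 90 ≥ 40
  N27: +80 → 80 < 90
Round 2 — N15, N16, N26 buckle.
  N10: +20 → 20 < 60
  N27: +50+30 → 160 ≥ 90
  N4: +90 → 90 < 110
Round 3 — N27 buckles.
No further bucklings.

5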